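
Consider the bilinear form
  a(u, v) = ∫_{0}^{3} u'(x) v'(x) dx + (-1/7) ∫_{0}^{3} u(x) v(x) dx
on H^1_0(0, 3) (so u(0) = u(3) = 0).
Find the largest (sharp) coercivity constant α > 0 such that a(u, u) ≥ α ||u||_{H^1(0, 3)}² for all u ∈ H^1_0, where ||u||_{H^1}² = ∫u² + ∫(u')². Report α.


α = (-9/7 + π^2)/(9 + π^2)

Coercivity of a(·,·) on H^1_0(0, 3) means a(u, u) ≥ α ||u||_{H^1}² for every u ∈ H^1_0.
The interval has length L = 3, and Poincaré/coercivity depend only on L. Here a(u, u) = ∫(u')² + (-1/7)·∫u².
Here c = -1/7 < 0 with |c| < (π/L)² = π^2/9, so coercivity still holds. The condition a(u,u) ≥ α||u||_{H^1}² reads (1−α)∫(u')² ≥ (α−c)∫u². Any admissible α is ≤ 1 (rapidly oscillating u have ∫u²/∫(u')² → 0), and α = 1 would force 0 ≥ (1−c)∫u², impossible since c < 1; so 1−α > 0. By the sharp Poincaré inequality on H^1_0 of an interval of length L, ∫(u')² ≥ (π/L)²∫u² with equality for the first sine mode sin(π(x−x₀)/L) (x₀ the left endpoint), so the inequality holds for all u iff (1−α)(π/L)² ≥ α − c, i.e. α ≤ ((π/L)² + c)/((π/L)² + 1) = (1 + c(L/π)²)/(1 + (L/π)²). (Direct route, valid since c ≤ 0: Poincaré gives c∫u² ≥ c(L/π)²∫(u')², so a(u,u) ≥ (1 + c(L/π)²)∫(u')², while ||u||_{H^1}² ≤ (1 + (L/π)²)∫(u')²; dividing yields the same α.) With (π/L)² = π^2/9 and c = -1/7, the largest admissible constant is α = ((π/L)² + c)/((π/L)² + 1).
Simplifying, α = (-9/7 + π^2)/(9 + π^2).


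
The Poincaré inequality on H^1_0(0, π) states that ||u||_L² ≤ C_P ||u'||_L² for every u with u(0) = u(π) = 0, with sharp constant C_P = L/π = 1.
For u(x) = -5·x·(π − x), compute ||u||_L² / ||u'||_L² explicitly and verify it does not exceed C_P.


||u||_L² / ||u'||_L² = sqrt(10)*π/10 < C_P = 1.

u(x) = -5·x·(π − x), so u'(x) = 10*x - 5*π.
u(x) = -5·x·(π − x) vanishes at x = 0 and x = π, so u ∈ H^1_0(0, π). Differentiate via the product rule and integrate the resulting polynomials term by term.
  ∫_0^π u² dx = ∫_0^π (25*x^4 - 50*π*x^3 + 25*π^2*x^2) dx. Term by term:
    ∫_0^π 25*x^4 dx = 5*π^5;  ∫_0^π -50*π*x^3 dx = -25*π^5/2;  ∫_0^π 25*π^2*x^2 dx = 25*π^5/3.
  Sum: 5*π^5 − 25*π^5/2 + 25*π^5/3 = 5*π^5/6.
  ∫_0^π (u')² dx = ∫_0^π (100*x^2 - 100*π*x + 25*π^2) dx. Term by term:
    ∫_0^π 100*x^2 dx = 100*π^3/3;  ∫_0^π -100*π*x dx = -50*π^3;  ∫_0^π 25*π^2 dx = 25*π^3.
  Sum: 100*π^3/3 − 50*π^3 + 25*π^3 = 25*π^3/3.
∫_0^π u² dx = 5*π^5/6, so ||u||_L² = sqrt(30)*π^(5/2)/6.
∫_0^π (u')² dx = 25*π^3/3, so ||u'||_L² = 5*sqrt(3)*π^(3/2)/3.
Ratio ||u||_L² / ||u'||_L² = sqrt(10)*π/10.
Sharp Poincaré constant on H^1_0(0, π) is C_P = L/π = 1, achieved by sin(x).
A polynomial bump cannot attain the sharp Poincaré constant (only the first sine eigenfunction does), so the ratio is strictly less than C_P, consistent with ||u||_L² ≤ C_P ||u'||_L².


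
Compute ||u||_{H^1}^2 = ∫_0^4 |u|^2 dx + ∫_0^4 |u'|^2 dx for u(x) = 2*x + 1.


||u||_{H^1}^2 = 412/3

The H^1 norm (squared) on an interval (0, L) is
  ||u||_{H^1}^2 = ∫_0^L u(x)^2 dx + ∫_0^L u'(x)^2 dx.
Compute u'(x) = 2.
Then u(x)^2 = 4*x**2 + 4*x + 1 and u'(x)^2 = 4.
Integrate each monomial from 0 to 4 using ∫_0^4 c·x^n dx = c·4^(n+1)/(n+1):
  ∫_0^4 u(x)^2 dx = ∫_0^4 (4*x^2 + 4*x + 1) dx. Term by term:
    ∫_0^4 4*x^2 dx = 256/3;  ∫_0^4 4*x dx = 32;  ∫_0^4 1 dx = 4.
  Sum: 256/3 + 32 + 4 = 364/3.
  ∫_0^4 u'(x)^2 dx = ∫_0^4 (4) dx. Term by term:
    ∫_0^4 4 dx = 16.
Adding: ||u||_{H^1}^2 = 364/3 + 16 = 412/3.


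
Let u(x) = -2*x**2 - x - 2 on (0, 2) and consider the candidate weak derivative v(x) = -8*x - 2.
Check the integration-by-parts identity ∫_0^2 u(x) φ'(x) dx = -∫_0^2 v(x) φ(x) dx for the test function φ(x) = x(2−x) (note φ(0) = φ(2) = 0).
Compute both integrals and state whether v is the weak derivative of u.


LHS = 20/3, RHS = 40/3. No, v is not the weak derivative of u.

u(x) = -2*x**2 - x - 2, classical derivative u'(x) = -4*x - 1.
φ(x) = x(2−x), so φ'(x) = 2 - 2*x.
Note φ(0) = φ(2) = 0, so the boundary term u·φ vanishes.
LHS = ∫_0^2 u(x) φ'(x) dx = ∫_0^2 (4*x^3 - 2*x^2 + 2*x - 4) dx. Term by term:
  ∫_0^2 4*x^3 dx = 16;  ∫_0^2 -2*x^2 dx = -16/3;  ∫_0^2 2*x dx = 4;
  ∫_0^2 -4 dx = -8.
Sum: 16 − 16/3 + 4 − 8 = 20/3.
So LHS = 20/3.
∫_0^2 v(x) φ(x) dx = ∫_0^2 (8*x^3 - 14*x^2 - 4*x) dx. Term by term:
  ∫_0^2 8*x^3 dx = 32;  ∫_0^2 -14*x^2 dx = -112/3;  ∫_0^2 -4*x dx = -8.
Sum: 32 − 112/3 − 8 = -40/3.
So RHS = -∫_0^2 v(x) φ(x) dx = 40/3.
LHS − RHS = -20/3 ≠ 0, so the identity fails.
(For a valid weak derivative the identity must hold for EVERY test function, in particular this one. The failure shows v is NOT the weak derivative of u.)
Correct weak derivative would be u'(x) = -4*x - 1.


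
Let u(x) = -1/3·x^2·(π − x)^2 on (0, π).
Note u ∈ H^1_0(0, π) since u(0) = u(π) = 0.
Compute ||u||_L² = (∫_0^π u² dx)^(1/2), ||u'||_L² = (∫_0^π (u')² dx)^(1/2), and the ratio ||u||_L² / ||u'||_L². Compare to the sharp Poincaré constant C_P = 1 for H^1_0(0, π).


||u||_L² / ||u'||_L² = sqrt(3)*π/6 < C_P = 1.

u(x) = -1/3·x^2·(π − x)^2, so u'(x) = 2*x*(x*(π - x) - (x - π)^2)/3.
u(x) = -1/3·x^2·(π − x)^2 vanishes at x = 0 and x = π, so u ∈ H^1_0(0, π). Differentiate via the product rule and integrate the resulting polynomials term by term.
  ∫_0^π u² dx = ∫_0^π (x^8/9 - 4*π*x^7/9 + 2*π^2*x^6/3 - 4*π^3*x^5/9 + π^4*x^4/9) dx. Term by term:
    ∫_0^π x^8/9 dx = π^9/81;  ∫_0^π -4*π*x^7/9 dx = -π^9/18;  ∫_0^π 2*π^2*x^6/3 dx = 2*π^9/21;
    ∫_0^π -4*π^3*x^5/9 dx = -2*π^9/27;  ∫_0^π π^4*x^4/9 dx = π^9/45.
  Sum: π^9/81 − π^9/18 + 2*π^9/21 − 2*π^9/27 + π^9/45 = π^9/5670.
  ∫_0^π (u')² dx = ∫_0^π (16*x^6/9 - 16*π*x^5/3 + 52*π^2*x^4/9 - 8*π^3*x^3/3 + 4*π^4*x^2/9) dx. Term by term:
    ∫_0^π 16*x^6/9 dx = 16*π^7/63;  ∫_0^π -16*π*x^5/3 dx = -8*π^7/9;  ∫_0^π 52*π^2*x^4/9 dx = 52*π^7/45;
    ∫_0^π -8*π^3*x^3/3 dx = -2*π^7/3;  ∫_0^π 4*π^4*x^2/9 dx = 4*π^7/27.
  Sum: 16*π^7/63 − 8*π^7/9 + 52*π^7/45 − 2*π^7/3 + 4*π^7/27 = 2*π^7/945.
∫_0^π u² dx = π^9/5670, so ||u||_L² = sqrt(70)*π^(9/2)/630.
∫_0^π (u')² dx = 2*π^7/945, so ||u'||_L² = sqrt(210)*π^(7/2)/315.
Ratio ||u||_L² / ||u'||_L² = sqrt(3)*π/6.
Sharp Poincaré constant on H^1_0(0, π) is C_P = L/π = 1, achieved by sin(x).
A polynomial bump cannot attain the sharp Poincaré constant (only the first sine eigenfunction does), so the ratio is strictly less than C_P, consistent with ||u||_L² ≤ C_P ||u'||_L².


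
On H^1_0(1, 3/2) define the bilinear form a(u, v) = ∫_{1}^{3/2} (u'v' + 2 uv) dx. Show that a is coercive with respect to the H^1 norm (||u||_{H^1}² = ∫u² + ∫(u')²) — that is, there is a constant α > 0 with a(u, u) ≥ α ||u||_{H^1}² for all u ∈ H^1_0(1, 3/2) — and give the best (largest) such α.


α = 1

Coercivity of a(·,·) on H^1_0(1, 3/2) means a(u, u) ≥ α ||u||_{H^1}² for every u ∈ H^1_0.
The interval has length L = 1/2, and Poincaré/coercivity depend only on L. Here a(u, u) = ∫(u')² + (2)·∫u².
Here c = 2 ≥ 1, so a(u,u) = ∫(u')² + c∫u² ≥ ∫(u')² + ∫u² = ||u||_{H^1}², i.e. α = 1 works. No larger α is possible: a(u,u) ≥ α||u||_{H^1}² means (1−α)∫(u')² ≥ (α−c)∫u², and for the modes u_n = sin(nπ(x−x₀)/L) (x₀ the left endpoint) one has ∫u_n²/∫(u_n')² = (L/(nπ))² → 0, so a(u_n,u_n)/||u_n||_{H^1}² → 1. Hence the optimal constant is α = 1.
Therefore α = 1.


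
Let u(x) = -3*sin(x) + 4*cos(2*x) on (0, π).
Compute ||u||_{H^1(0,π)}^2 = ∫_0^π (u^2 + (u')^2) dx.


||u||_{H^1(0,π)}^2 = 80 + 49*π

u'(x) = -8*sin(2*x) - 3*cos(x).
Expand u² and (u')² and integrate term by term on (0, π), using: for integers n ≥ 1, ∫_0^π sin²(nx) dx = ∫_0^π cos²(nx) dx = π/2; for n ≠ n', ∫_0^π sin(nx)sin(n'x) dx = ∫_0^π cos(nx)cos(n'x) dx = 0; and by product-to-sum, ∫_0^π sin(nx)cos(n'x) dx = ½∫_0^π [sin((n+n')x) + sin((n−n')x)] dx, which is 0 when n+n' is even and 2n/(n²−n'²) when n+n' is odd (it need not vanish on (0, π)).
  u² squared terms: (-3)²·∫sin(x)² dx = 9·π/2 = 9*π/2;  (4)²·∫cos(2x)² dx = 16·π/2 = 8*π.
  u² cross terms: 2·(-3)·(4)·∫sin(x)·cos(2x) dx = -24·(-2/3) = 16.
  So ∫_0^π u² dx = 9*π/2 + 8*π + 16 = 16 + 25*π/2.
  (u')² squared terms: (-8)²·∫sin(2x)² dx = 64·π/2 = 32*π;  (-3)²·∫cos(x)² dx = 9·π/2 = 9*π/2.
  (u')² cross terms: 2·(-8)·(-3)·∫sin(2x)·cos(x) dx = 48·(4/3) = 64.
  So ∫_0^π (u')² dx = 32*π + 9*π/2 + 64 = 64 + 73*π/2.
||u||_{H^1}^2 = (16 + 25*π/2) + (64 + 73*π/2) = 80 + 49*π.


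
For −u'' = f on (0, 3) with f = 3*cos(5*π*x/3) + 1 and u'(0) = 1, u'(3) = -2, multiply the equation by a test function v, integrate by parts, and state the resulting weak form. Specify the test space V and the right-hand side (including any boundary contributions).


V = H^1(0, 3) (v unrestricted at boundary; u is determined up to an additive constant); weak form: ∫_0^3 u'v' dx = ∫_0^3 (3*cos(5*π*x/3) + 1) v dx − 2·v(3) − v(0) for all v ∈ V.

Multiply both sides by a test function v and integrate from 0 to 3:
  ∫_0^3 −u''(x) v(x) dx = ∫_0^3 f(x) v(x) dx.
Integrate the LHS by parts once:
  ∫_0^3 −u'' v dx = −[u'(x) v(x)]_0^3 + ∫_0^3 u'(x) v'(x) dx.
Thus ∫_0^3 u'(x) v'(x) dx = ∫_0^3 f(x) v(x) dx + [u'(x) v(x)]_0^3.
Choose V so that boundary terms are either known or forced to vanish.
u has inhomogeneous Neumann u'(0) = 1, u'(3) = -2. [u' v]_0^3 = (-2)·v(3) − (1)·v(0) = − 2·v(3) − v(0). Take V = H^1(0, 3); boundary term becomes part of RHS.
Weak formulation: find u (satisfying any essential BC) such that ∫_0^3 u'(x) v'(x) dx = ∫_0^3 f v dx − 2·v(3) − v(0) for all v ∈ V (Neumann data are natural BCs: they enter the RHS as boundary terms).
Substituting f(x) = 3*cos(5*π*x/3) + 1, the right-hand side is ∫_0^3 (3*cos(5*π*x/3) + 1) v dx − 2·v(3) − v(0).
Compatibility check (pure Neumann): taking v ≡ 1 ∈ V gives 0 = ∫_0^3 f dx + (-2) − (1), i.e. ∫_0^3 f dx must equal u'(0) − u'(3) = 3. Indeed ∫_0^3 (3*cos(5*π*x/3) + 1) dx = 3, so the data are compatible. The solution is then unique only up to an additive constant (fix it e.g. by requiring ∫_0^3 u dx = 0).


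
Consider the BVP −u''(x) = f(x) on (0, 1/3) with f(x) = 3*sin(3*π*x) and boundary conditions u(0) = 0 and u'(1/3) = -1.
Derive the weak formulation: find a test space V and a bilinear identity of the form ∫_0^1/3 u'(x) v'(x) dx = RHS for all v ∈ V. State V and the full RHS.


V = {v ∈ H^1(0, 1/3) : v(0) = 0} (test functions vanish at x = 0 where u is specified); weak form: ∫_0^1/3 u'v' dx = ∫_0^1/3 (3*sin(3*π*x)) v dx − v(1/3) for all v ∈ V.

Multiply both sides by a test function v and integrate from 0 to 1/3:
  ∫_0^1/3 −u''(x) v(x) dx = ∫_0^1/3 f(x) v(x) dx.
Integrate the LHS by parts once:
  ∫_0^1/3 −u'' v dx = −[u'(x) v(x)]_0^1/3 + ∫_0^1/3 u'(x) v'(x) dx.
Thus ∫_0^1/3 u'(x) v'(x) dx = ∫_0^1/3 f(x) v(x) dx + [u'(x) v(x)]_0^1/3.
Choose V so that boundary terms are either known or forced to vanish.
Mixed BC: u(0) = 0 (Dirichlet) and u'(1/3) = -1 (Neumann). Define V = {v ∈ H^1(0, 1/3) : v(0) = 0}. Then [u' v]_0^1/3 = u'(1/3)·v(1/3) − u'(0)·0 = − v(1/3).
Weak formulation: find u (satisfying any essential BC) such that ∫_0^1/3 u'(x) v'(x) dx = ∫_0^1/3 f v dx − v(1/3) for all v ∈ V (Dirichlet at 0 absorbed into V; Neumann datum at x = 1/3 contributes the boundary term).
Substituting f(x) = 3*sin(3*π*x), the right-hand side is ∫_0^1/3 (3*sin(3*π*x)) v dx − v(1/3).


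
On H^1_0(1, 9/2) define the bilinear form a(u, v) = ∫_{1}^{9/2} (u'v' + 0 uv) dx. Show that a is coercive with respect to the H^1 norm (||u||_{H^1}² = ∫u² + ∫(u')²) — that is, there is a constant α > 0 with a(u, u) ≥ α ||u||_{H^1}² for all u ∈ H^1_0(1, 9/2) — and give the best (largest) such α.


α = 4*π^2/(4*π^2 + 49)

Coercivity of a(·,·) on H^1_0(1, 9/2) means a(u, u) ≥ α ||u||_{H^1}² for every u ∈ H^1_0.
The interval has length L = 7/2, and Poincaré/coercivity depend only on L. Here a(u, u) = ∫(u')² + (0)·∫u².
Here c = 0, so a(u,u) = ∫(u')² alone. The condition a(u,u) ≥ α||u||_{H^1}² reads (1−α)∫(u')² ≥ (α−c)∫u². Any admissible α is ≤ 1 (rapidly oscillating u have ∫u²/∫(u')² → 0), and α = 1 would force 0 ≥ (1−c)∫u², impossible since c < 1; so 1−α > 0. By the sharp Poincaré inequality on H^1_0 of an interval of length L, ∫(u')² ≥ (π/L)²∫u² with equality for the first sine mode sin(π(x−x₀)/L) (x₀ the left endpoint), so the inequality holds for all u iff (1−α)(π/L)² ≥ α − c, i.e. α ≤ ((π/L)² + c)/((π/L)² + 1) = (1 + c(L/π)²)/(1 + (L/π)²). (Direct route, valid since c ≤ 0: Poincaré gives c∫u² ≥ c(L/π)²∫(u')², so a(u,u) ≥ (1 + c(L/π)²)∫(u')², while ||u||_{H^1}² ≤ (1 + (L/π)²)∫(u')²; dividing yields the same α.) With (π/L)² = 4*π^2/49 and c = 0, the largest admissible constant is α = ((π/L)² + c)/((π/L)² + 1).
Simplifying, α = 4*π^2/(4*π^2 + 49).


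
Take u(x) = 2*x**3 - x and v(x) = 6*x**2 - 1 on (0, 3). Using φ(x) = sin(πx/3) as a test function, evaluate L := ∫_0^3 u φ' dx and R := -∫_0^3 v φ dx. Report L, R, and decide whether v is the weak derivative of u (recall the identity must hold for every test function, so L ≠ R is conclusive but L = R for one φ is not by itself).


LHS = -156/π + 648/π^3, RHS = -156/π + 648/π^3. Yes, v = u' weakly.

u(x) = 2*x**3 - x, classical derivative u'(x) = 6*x**2 - 1.
φ(x) = sin(πx/3), so φ'(x) = π*cos(π*x/3)/3.
Note φ(0) = φ(3) = 0, so the boundary term u·φ vanishes.
LHS = ∫_0^3 u(x) φ'(x) dx = ∫_0^3 (2*π*x^3*cos(π*x/3)/3 - π*x*cos(π*x/3)/3) dx. Term by term:
  ∫_0^3 -π*x*cos(π*x/3)/3 dx = 6/π;  ∫_0^3 2*π*x^3*cos(π*x/3)/3 dx = -162/π + 648/π^3.
Sum: 6/π + -162/π + 648/π^3 = -156/π + 648/π^3.
So LHS = -156/π + 648/π^3.
∫_0^3 v(x) φ(x) dx = ∫_0^3 (6*x^2*sin(π*x/3) - sin(π*x/3)) dx. Term by term:
  ∫_0^3 -sin(π*x/3) dx = -6/π;  ∫_0^3 6*x^2*sin(π*x/3) dx = -648/π^3 + 162/π.
Sum: -6/π + -648/π^3 + 162/π = -648/π^3 + 156/π.
So RHS = -∫_0^3 v(x) φ(x) dx = -156/π + 648/π^3.
LHS = RHS, so the identity holds for this test φ.
Moreover u is smooth here and v(x) = u'(x) = 6*x**2 - 1 pointwise, so the identity holds for every test function. Hence v is the weak derivative of u.


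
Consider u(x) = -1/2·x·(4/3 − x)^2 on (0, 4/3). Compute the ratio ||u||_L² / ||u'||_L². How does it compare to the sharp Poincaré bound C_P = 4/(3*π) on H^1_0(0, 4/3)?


||u||_L² / ||u'||_L² = 2*sqrt(14)/21 < C_P = 4/(3*π).

u(x) = -1/2·x·(4/3 − x)^2, so u'(x) = (4 - 9*x)*(3*x - 4)/18.
u(x) = -1/2·x·(4/3 − x)^2 vanishes at x = 0 and x = 4/3, so u ∈ H^1_0(0, 4/3). Differentiate via the product rule and integrate the resulting polynomials term by term.
  ∫_0^4/3 u² dx = ∫_0^4/3 (x^6/4 - 4*x^5/3 + 8*x^4/3 - 64*x^3/27 + 64*x^2/81) dx. Term by term:
    ∫_0^4/3 x^6/4 dx = 4096/15309;  ∫_0^4/3 -4*x^5/3 dx = -8192/6561;  ∫_0^4/3 8*x^4/3 dx = 8192/3645;
    ∫_0^4/3 -64*x^3/27 dx = -4096/2187;  ∫_0^4/3 64*x^2/81 dx = 4096/6561.
  Sum: 4096/15309 − 8192/6561 + 8192/3645 − 4096/2187 + 4096/6561 = 4096/229635.
  ∫_0^4/3 (u')² dx = ∫_0^4/3 (9*x^4/4 - 8*x^3 + 88*x^2/9 - 128*x/27 + 64/81) dx. Term by term:
    ∫_0^4/3 9*x^4/4 dx = 256/135;  ∫_0^4/3 -8*x^3 dx = -512/81;  ∫_0^4/3 88*x^2/9 dx = 5632/729;
    ∫_0^4/3 -128*x/27 dx = -1024/243;  ∫_0^4/3 64/81 dx = 256/243.
  Sum: 256/135 − 512/81 + 5632/729 − 1024/243 + 256/243 = 512/3645.
∫_0^4/3 u² dx = 4096/229635, so ||u||_L² = 64*sqrt(35)/2835.
∫_0^4/3 (u')² dx = 512/3645, so ||u'||_L² = 16*sqrt(10)/135.
Ratio ||u||_L² / ||u'||_L² = 2*sqrt(14)/21.
Sharp Poincaré constant on H^1_0(0, 4/3) is C_P = L/π = 4/(3*π), achieved by sin(3*π/4·x).
A polynomial bump cannot attain the sharp Poincaré constant (only the first sine eigenfunction does), so the ratio is strictly less than C_P, consistent with ||u||_L² ≤ C_P ||u'||_L².


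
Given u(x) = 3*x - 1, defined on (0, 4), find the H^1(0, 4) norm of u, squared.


||u||_{H^1}^2 = 184

The H^1 norm (squared) on an interval (0, L) is
  ||u||_{H^1}^2 = ∫_0^L u(x)^2 dx + ∫_0^L u'(x)^2 dx.
Compute u'(x) = 3.
Then u(x)^2 = 9*x**2 - 6*x + 1 and u'(x)^2 = 9.
Integrate each monomial from 0 to 4 using ∫_0^4 c·x^n dx = c·4^(n+1)/(n+1):
  ∫_0^4 u(x)^2 dx = ∫_0^4 (9*x^2 - 6*x + 1) dx. Term by term:
    ∫_0^4 9*x^2 dx = 192;  ∫_0^4 -6*x dx = -48;  ∫_0^4 1 dx = 4.
  Sum: 192 − 48 + 4 = 148.
  ∫_0^4 u'(x)^2 dx = ∫_0^4 (9) dx. Term by term:
    ∫_0^4 9 dx = 36.
Adding: ||u||_{H^1}^2 = 148 + 36 = 184.


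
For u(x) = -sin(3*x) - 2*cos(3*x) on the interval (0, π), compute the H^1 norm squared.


||u||_{H^1(0,π)}^2 = 25*π

u'(x) = 6*sin(3*x) - 3*cos(3*x).
Expand u² and (u')² and integrate term by term on (0, π), using: for integers n ≥ 1, ∫_0^π sin²(nx) dx = ∫_0^π cos²(nx) dx = π/2; for n ≠ n', ∫_0^π sin(nx)sin(n'x) dx = ∫_0^π cos(nx)cos(n'x) dx = 0; and by product-to-sum, ∫_0^π sin(nx)cos(n'x) dx = ½∫_0^π [sin((n+n')x) + sin((n−n')x)] dx, which is 0 when n+n' is even and 2n/(n²−n'²) when n+n' is odd (it need not vanish on (0, π)).
  u² squared terms: (-1)²·∫sin(3x)² dx = 1·π/2 = π/2;  (-2)²·∫cos(3x)² dx = 4·π/2 = 2*π.
  u² cross terms: 2·(-1)·(-2)·∫sin(3x)·cos(3x) dx = 4·(0) = 0.
  So ∫_0^π u² dx = π/2 + 2*π + 0 = 5*π/2.
  (u')² squared terms: (-3)²·∫cos(3x)² dx = 9·π/2 = 9*π/2;  (6)²·∫sin(3x)² dx = 36·π/2 = 18*π.
  (u')² cross terms: 2·(-3)·(6)·∫cos(3x)·sin(3x) dx = -36·(0) = 0.
  So ∫_0^π (u')² dx = 9*π/2 + 18*π + 0 = 45*π/2.
||u||_{H^1}^2 = (5*π/2) + (45*π/2) = 25*π.


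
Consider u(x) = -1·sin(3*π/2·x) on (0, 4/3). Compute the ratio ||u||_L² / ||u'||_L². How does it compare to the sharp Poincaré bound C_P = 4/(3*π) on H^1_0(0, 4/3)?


||u||_L² / ||u'||_L² = 2/(3*π) < C_P = 4/(3*π).

u(x) = -1·sin(3*π/2·x), so u'(x) = -3*π*cos(3*π*x/2)/2.
Writing u(x) = A·sin(kπx/L) with A = -1 and k = 2, use ∫_0^L sin²(kπx/L) dx = L/2 and ∫_0^L cos²(kπx/L) dx = L/2.
u² = 1·sin²(3*π/2·x) and (u')² = 9*π^2/4·cos²(3*π/2·x), and each of sin², cos² integrates to L/2 = 2/3 over (0, 4/3).
∫_0^4/3 u² dx = 2/3, so ||u||_L² = sqrt(6)/3.
∫_0^4/3 (u')² dx = 3*π^2/2, so ||u'||_L² = sqrt(6)*π/2.
Ratio ||u||_L² / ||u'||_L² = 2/(3*π).
Sharp Poincaré constant on H^1_0(0, 4/3) is C_P = L/π = 4/(3*π), achieved by sin(3*π/4·x).
This is the k = 2 harmonic; the ratio L/(kπ) is strictly less than C_P = L/π, consistent with the sharp inequality ||u||_L² ≤ C_P ||u'||_L².


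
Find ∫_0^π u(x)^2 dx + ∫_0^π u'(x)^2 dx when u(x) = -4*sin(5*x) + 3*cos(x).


||u||_{H^1(0,π)}^2 = 217*π

u'(x) = -3*sin(x) - 20*cos(5*x).
Expand u² and (u')² and integrate term by term on (0, π), using: for integers n ≥ 1, ∫_0^π sin²(nx) dx = ∫_0^π cos²(nx) dx = π/2; for n ≠ n', ∫_0^π sin(nx)sin(n'x) dx = ∫_0^π cos(nx)cos(n'x) dx = 0; and by product-to-sum, ∫_0^π sin(nx)cos(n'x) dx = ½∫_0^π [sin((n+n')x) + sin((n−n')x)] dx, which is 0 when n+n' is even and 2n/(n²−n'²) when n+n' is odd (it need not vanish on (0, π)).
  u² squared terms: (-4)²·∫sin(5x)² dx = 16·π/2 = 8*π;  (3)²·∫cos(x)² dx = 9·π/2 = 9*π/2.
  u² cross terms: 2·(-4)·(3)·∫sin(5x)·cos(x) dx = -24·(0) = 0.
  So ∫_0^π u² dx = 8*π + 9*π/2 + 0 = 25*π/2.
  (u')² squared terms: (-20)²·∫cos(5x)² dx = 400·π/2 = 200*π;  (-3)²·∫sin(x)² dx = 9·π/2 = 9*π/2.
  (u')² cross terms: 2·(-20)·(-3)·∫cos(5x)·sin(x) dx = 120·(0) = 0.
  So ∫_0^π (u')² dx = 200*π + 9*π/2 + 0 = 409*π/2.
||u||_{H^1}^2 = (25*π/2) + (409*π/2) = 217*π.


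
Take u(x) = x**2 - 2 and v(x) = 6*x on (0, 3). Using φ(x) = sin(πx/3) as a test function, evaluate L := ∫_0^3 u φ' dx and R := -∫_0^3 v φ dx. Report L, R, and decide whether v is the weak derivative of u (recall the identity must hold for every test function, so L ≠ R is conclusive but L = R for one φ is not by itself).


LHS = -18/π, RHS = -54/π. No, v is not the weak derivative of u.

u(x) = x**2 - 2, classical derivative u'(x) = 2*x.
φ(x) = sin(πx/3), so φ'(x) = π*cos(π*x/3)/3.
Note φ(0) = φ(3) = 0, so the boundary term u·φ vanishes.
LHS = ∫_0^3 u(x) φ'(x) dx = ∫_0^3 (π*x^2*cos(π*x/3)/3 - 2*π*cos(π*x/3)/3) dx. Term by term:
  ∫_0^3 -2*π*cos(π*x/3)/3 dx = 0;  ∫_0^3 π*x^2*cos(π*x/3)/3 dx = -18/π.
Sum: 0 − 18/π = -18/π.
So LHS = -18/π.
∫_0^3 v(x) φ(x) dx = ∫_0^3 (6*x*sin(π*x/3)) dx. Term by term:
  ∫_0^3 6*x*sin(π*x/3) dx = 54/π.
So RHS = -∫_0^3 v(x) φ(x) dx = -54/π.
LHS − RHS = 36/π ≠ 0, so the identity fails.
(For a valid weak derivative the identity must hold for EVERY test function, in particular this one. The failure shows v is NOT the weak derivative of u.)
Correct weak derivative would be u'(x) = 2*x.


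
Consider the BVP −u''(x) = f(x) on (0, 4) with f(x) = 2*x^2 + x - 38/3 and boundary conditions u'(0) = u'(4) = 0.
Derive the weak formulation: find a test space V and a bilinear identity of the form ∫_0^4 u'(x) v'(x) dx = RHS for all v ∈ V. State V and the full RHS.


V = H^1(0, 4) (no boundary constraint on v; u is determined up to an additive constant); weak form: ∫_0^4 u'v' dx = ∫_0^4 (2*x^2 + x - 38/3) v dx for all v ∈ V.

Multiply both sides by a test function v and integrate from 0 to 4:
  ∫_0^4 −u''(x) v(x) dx = ∫_0^4 f(x) v(x) dx.
Integrate the LHS by parts once:
  ∫_0^4 −u'' v dx = −[u'(x) v(x)]_0^4 + ∫_0^4 u'(x) v'(x) dx.
Thus ∫_0^4 u'(x) v'(x) dx = ∫_0^4 f(x) v(x) dx + [u'(x) v(x)]_0^4.
Choose V so that boundary terms are either known or forced to vanish.
u has homogeneous Neumann: u'(0) = u'(4) = 0. So [u' v]_0^4 = 0·v(4) − 0·v(0) = 0 for any v; take V = H^1(0, 4).
Weak formulation: find u (satisfying any essential BC) such that ∫_0^4 u'(x) v'(x) dx = ∫_0^4 f v dx for all v ∈ V (homogeneous Neumann, so boundary terms vanish).
Substituting f(x) = 2*x^2 + x - 38/3, the right-hand side is ∫_0^4 (2*x^2 + x - 38/3) v dx.
Compatibility check (pure Neumann): taking v ≡ 1 ∈ V gives 0 = ∫_0^4 f dx + (0) − (0), i.e. ∫_0^4 f dx must equal u'(0) − u'(4) = 0. Indeed ∫_0^4 (2*x^2 + x - 38/3) dx = 0, so the data are compatible. The solution is then unique only up to an additive constant (fix it e.g. by requiring ∫_0^4 u dx = 0).


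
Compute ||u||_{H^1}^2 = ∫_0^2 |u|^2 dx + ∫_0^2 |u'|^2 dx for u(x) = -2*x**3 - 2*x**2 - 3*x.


||u||_{H^1}^2 = 33598/35

The H^1 norm (squared) on an interval (0, L) is
  ||u||_{H^1}^2 = ∫_0^L u(x)^2 dx + ∫_0^L u'(x)^2 dx.
Compute u'(x) = -6*x**2 - 4*x - 3.
Then u(x)^2 = 4*x**6 + 8*x**5 + 16*x**4 + 12*x**3 + 9*x**2 and u'(x)^2 = 36*x**4 + 48*x**3 + 52*x**2 + 24*x + 9.
Integrate each monomial from 0 to 2 using ∫_0^2 c·x^n dx = c·2^(n+1)/(n+1):
  ∫_0^2 u(x)^2 dx = ∫_0^2 (4*x^6 + 8*x^5 + 16*x^4 + 12*x^3 + 9*x^2) dx. Term by term:
    ∫_0^2 4*x^6 dx = 512/7;  ∫_0^2 8*x^5 dx = 256/3;  ∫_0^2 16*x^4 dx = 512/5;
    ∫_0^2 12*x^3 dx = 48;  ∫_0^2 9*x^2 dx = 24.
  Sum: 512/7 + 256/3 + 512/5 + 48 + 24 = 34952/105.
  ∫_0^2 u'(x)^2 dx = ∫_0^2 (36*x^4 + 48*x^3 + 52*x^2 + 24*x + 9) dx. Term by term:
    ∫_0^2 36*x^4 dx = 1152/5;  ∫_0^2 48*x^3 dx = 192;  ∫_0^2 52*x^2 dx = 416/3;
    ∫_0^2 24*x dx = 48;  ∫_0^2 9 dx = 18.
  Sum: 1152/5 + 192 + 416/3 + 48 + 18 = 9406/15.
Adding: ||u||_{H^1}^2 = 34952/105 + 9406/15 = 33598/35.


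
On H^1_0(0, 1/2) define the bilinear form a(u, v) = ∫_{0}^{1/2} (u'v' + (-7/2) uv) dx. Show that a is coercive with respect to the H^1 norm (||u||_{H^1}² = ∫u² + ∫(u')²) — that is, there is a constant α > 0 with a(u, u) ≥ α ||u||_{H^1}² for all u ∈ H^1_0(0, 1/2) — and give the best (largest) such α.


α = (-7 + 8*π^2)/(2*(1 + 4*π^2))

Coercivity of a(·,·) on H^1_0(0, 1/2) means a(u, u) ≥ α ||u||_{H^1}² for every u ∈ H^1_0.
The interval has length L = 1/2, and Poincaré/coercivity depend only on L. Here a(u, u) = ∫(u')² + (-7/2)·∫u².
Here c = -7/2 < 0 with |c| < (π/L)² = 4*π^2, so coercivity still holds. The condition a(u,u) ≥ α||u||_{H^1}² reads (1−α)∫(u')² ≥ (α−c)∫u². Any admissible α is ≤ 1 (rapidly oscillating u have ∫u²/∫(u')² → 0), and α = 1 would force 0 ≥ (1−c)∫u², impossible since c < 1; so 1−α > 0. By the sharp Poincaré inequality on H^1_0 of an interval of length L, ∫(u')² ≥ (π/L)²∫u² with equality for the first sine mode sin(π(x−x₀)/L) (x₀ the left endpoint), so the inequality holds for all u iff (1−α)(π/L)² ≥ α − c, i.e. α ≤ ((π/L)² + c)/((π/L)² + 1) = (1 + c(L/π)²)/(1 + (L/π)²). (Direct route, valid since c ≤ 0: Poincaré gives c∫u² ≥ c(L/π)²∫(u')², so a(u,u) ≥ (1 + c(L/π)²)∫(u')², while ||u||_{H^1}² ≤ (1 + (L/π)²)∫(u')²; dividing yields the same α.) With (π/L)² = 4*π^2 and c = -7/2, the largest admissible constant is α = ((π/L)² + c)/((π/L)² + 1).
Simplifying, α = (-7 + 8*π^2)/(2*(1 + 4*π^2)).


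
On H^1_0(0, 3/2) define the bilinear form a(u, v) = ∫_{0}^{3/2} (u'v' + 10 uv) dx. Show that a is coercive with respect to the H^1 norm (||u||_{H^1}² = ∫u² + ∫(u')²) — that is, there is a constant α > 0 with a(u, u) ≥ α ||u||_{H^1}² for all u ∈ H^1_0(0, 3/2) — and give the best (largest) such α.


α = 1

Coercivity of a(·,·) on H^1_0(0, 3/2) means a(u, u) ≥ α ||u||_{H^1}² for every u ∈ H^1_0.
The interval has length L = 3/2, and Poincaré/coercivity depend only on L. Here a(u, u) = ∫(u')² + (10)·∫u².
Here c = 10 ≥ 1, so a(u,u) = ∫(u')² + c∫u² ≥ ∫(u')² + ∫u² = ||u||_{H^1}², i.e. α = 1 works. No larger α is possible: a(u,u) ≥ α||u||_{H^1}² means (1−α)∫(u')² ≥ (α−c)∫u², and for the modes u_n = sin(nπ(x−x₀)/L) (x₀ the left endpoint) one has ∫u_n²/∫(u_n')² = (L/(nπ))² → 0, so a(u_n,u_n)/||u_n||_{H^1}² → 1. Hence the optimal constant is α = 1.
Therefore α = 1.


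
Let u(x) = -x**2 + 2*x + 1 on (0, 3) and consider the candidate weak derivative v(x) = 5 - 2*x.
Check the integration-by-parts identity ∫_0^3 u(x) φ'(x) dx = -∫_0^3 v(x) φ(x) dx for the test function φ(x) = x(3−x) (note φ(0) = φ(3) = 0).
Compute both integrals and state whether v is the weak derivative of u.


LHS = 9/2, RHS = -9. No, v is not the weak derivative of u.

u(x) = -x**2 + 2*x + 1, classical derivative u'(x) = 2 - 2*x.
φ(x) = x(3−x), so φ'(x) = 3 - 2*x.
Note φ(0) = φ(3) = 0, so the boundary term u·φ vanishes.
LHS = ∫_0^3 u(x) φ'(x) dx = ∫_0^3 (2*x^3 - 7*x^2 + 4*x + 3) dx. Term by term:
  ∫_0^3 2*x^3 dx = 81/2;  ∫_0^3 -7*x^2 dx = -63;  ∫_0^3 4*x dx = 18;
  ∫_0^3 3 dx = 9.
Sum: 81/2 − 63 + 18 + 9 = 9/2.
So LHS = 9/2.
∫_0^3 v(x) φ(x) dx = ∫_0^3 (2*x^3 - 11*x^2 + 15*x) dx. Term by term:
  ∫_0^3 2*x^3 dx = 81/2;  ∫_0^3 -11*x^2 dx = -99;  ∫_0^3 15*x dx = 135/2.
Sum: 81/2 − 99 + 135/2 = 9.
So RHS = -∫_0^3 v(x) φ(x) dx = -9.
LHS − RHS = 27/2 ≠ 0, so the identity fails.
(For a valid weak derivative the identity must hold for EVERY test function, in particular this one. The failure shows v is NOT the weak derivative of u.)
Correct weak derivative would be u'(x) = 2 - 2*x.


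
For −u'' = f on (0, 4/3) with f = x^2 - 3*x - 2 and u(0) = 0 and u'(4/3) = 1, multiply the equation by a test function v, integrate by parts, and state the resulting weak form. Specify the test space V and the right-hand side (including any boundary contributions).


V = {v ∈ H^1(0, 4/3) : v(0) = 0} (test functions vanish at x = 0 where u is specified); weak form: ∫_0^4/3 u'v' dx = ∫_0^4/3 (x^2 - 3*x - 2) v dx + v(4/3) for all v ∈ V.

Multiply both sides by a test function v and integrate from 0 to 4/3:
  ∫_0^4/3 −u''(x) v(x) dx = ∫_0^4/3 f(x) v(x) dx.
Integrate the LHS by parts once:
  ∫_0^4/3 −u'' v dx = −[u'(x) v(x)]_0^4/3 + ∫_0^4/3 u'(x) v'(x) dx.
Thus ∫_0^4/3 u'(x) v'(x) dx = ∫_0^4/3 f(x) v(x) dx + [u'(x) v(x)]_0^4/3.
Choose V so that boundary terms are either known or forced to vanish.
Mixed BC: u(0) = 0 (Dirichlet) and u'(4/3) = 1 (Neumann). Define V = {v ∈ H^1(0, 4/3) : v(0) = 0}. Then [u' v]_0^4/3 = u'(4/3)·v(4/3) − u'(0)·0 = v(4/3).
Weak formulation: find u (satisfying any essential BC) such that ∫_0^4/3 u'(x) v'(x) dx = ∫_0^4/3 f v dx + v(4/3) for all v ∈ V (Dirichlet at 0 absorbed into V; Neumann datum at x = 4/3 contributes the boundary term).
Substituting f(x) = x^2 - 3*x - 2, the right-hand side is ∫_0^4/3 (x^2 - 3*x - 2) v dx + v(4/3).


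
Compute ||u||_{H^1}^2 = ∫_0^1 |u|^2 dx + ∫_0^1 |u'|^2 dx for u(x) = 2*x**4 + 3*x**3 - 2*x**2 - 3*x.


||u||_{H^1}^2 = 10183/630

The H^1 norm (squared) on an interval (0, L) is
  ||u||_{H^1}^2 = ∫_0^L u(x)^2 dx + ∫_0^L u'(x)^2 dx.
Compute u'(x) = 8*x**3 + 9*x**2 - 4*x - 3.
Then u(x)^2 = 4*x**8 + 12*x**7 + x**6 - 24*x**5 - 14*x**4 + 12*x**3 + 9*x**2 and u'(x)^2 = 64*x**6 + 144*x**5 + 17*x**4 - 120*x**3 - 38*x**2 + 24*x + 9.
Integrate each monomial from 0 to 1 using ∫_0^1 c·x^n dx = c·1^(n+1)/(n+1):
  ∫_0^1 u(x)^2 dx = ∫_0^1 (4*x^8 + 12*x^7 + x^6 - 24*x^5 - 14*x^4 + 12*x^3 + 9*x^2) dx. Term by term:
    ∫_0^1 4*x^8 dx = 4/9;  ∫_0^1 12*x^7 dx = 3/2;  ∫_0^1 x^6 dx = 1/7;
    ∫_0^1 -24*x^5 dx = -4;  ∫_0^1 -14*x^4 dx = -14/5;  ∫_0^1 12*x^3 dx = 3;
    ∫_0^1 9*x^2 dx = 3.
  Sum: 4/9 + 3/2 + 1/7 − 4 − 14/5 + 3 + 3 = 811/630.
  ∫_0^1 u'(x)^2 dx = ∫_0^1 (64*x^6 + 144*x^5 + 17*x^4 - 120*x^3 - 38*x^2 + 24*x + 9) dx. Term by term:
    ∫_0^1 64*x^6 dx = 64/7;  ∫_0^1 144*x^5 dx = 24;  ∫_0^1 17*x^4 dx = 17/5;
    ∫_0^1 -120*x^3 dx = -30;  ∫_0^1 -38*x^2 dx = -38/3;  ∫_0^1 24*x dx = 12;
    ∫_0^1 9 dx = 9.
  Sum: 64/7 + 24 + 17/5 − 30 − 38/3 + 12 + 9 = 1562/105.
Adding: ||u||_{H^1}^2 = 811/630 + 1562/105 = 10183/630.


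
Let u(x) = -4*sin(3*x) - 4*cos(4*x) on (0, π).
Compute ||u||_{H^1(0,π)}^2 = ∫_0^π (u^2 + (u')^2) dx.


||u||_{H^1(0,π)}^2 = -3264/7 + 216*π

u'(x) = 16*sin(4*x) - 12*cos(3*x).
Expand u² and (u')² and integrate term by term on (0, π), using: for integers n ≥ 1, ∫_0^π sin²(nx) dx = ∫_0^π cos²(nx) dx = π/2; for n ≠ n', ∫_0^π sin(nx)sin(n'x) dx = ∫_0^π cos(nx)cos(n'x) dx = 0; and by product-to-sum, ∫_0^π sin(nx)cos(n'x) dx = ½∫_0^π [sin((n+n')x) + sin((n−n')x)] dx, which is 0 when n+n' is even and 2n/(n²−n'²) when n+n' is odd (it need not vanish on (0, π)).
  u² squared terms: (-4)²·∫cos(4x)² dx = 16·π/2 = 8*π;  (-4)²·∫sin(3x)² dx = 16·π/2 = 8*π.
  u² cross terms: 2·(-4)·(-4)·∫cos(4x)·sin(3x) dx = 32·(-6/7) = -192/7.
  So ∫_0^π u² dx = 8*π + 8*π − 192/7 = -192/7 + 16*π.
  (u')² squared terms: (-12)²·∫cos(3x)² dx = 144·π/2 = 72*π;  (16)²·∫sin(4x)² dx = 256·π/2 = 128*π.
  (u')² cross terms: 2·(-12)·(16)·∫cos(3x)·sin(4x) dx = -384·(8/7) = -3072/7.
  So ∫_0^π (u')² dx = 72*π + 128*π − 3072/7 = -3072/7 + 200*π.
||u||_{H^1}^2 = (-192/7 + 16*π) + (-3072/7 + 200*π) = -3264/7 + 216*π.


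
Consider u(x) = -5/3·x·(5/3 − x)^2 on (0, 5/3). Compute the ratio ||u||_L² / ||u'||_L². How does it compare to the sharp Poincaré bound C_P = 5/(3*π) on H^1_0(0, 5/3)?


||u||_L² / ||u'||_L² = 5*sqrt(14)/42 < C_P = 5/(3*π).

u(x) = -5/3·x·(5/3 − x)^2, so u'(x) = -5*x^2 + 100*x/9 - 125/27.
u(x) = -5/3·x·(5/3 − x)^2 vanishes at x = 0 and x = 5/3, so u ∈ H^1_0(0, 5/3). Differentiate via the product rule and integrate the resulting polynomials term by term.
  ∫_0^5/3 u² dx = ∫_0^5/3 (25*x^6/9 - 500*x^5/27 + 1250*x^4/27 - 12500*x^3/243 + 15625*x^2/729) dx. Term by term:
    ∫_0^5/3 25*x^6/9 dx = 1953125/137781;  ∫_0^5/3 -500*x^5/27 dx = -3906250/59049;  ∫_0^5/3 1250*x^4/27 dx = 781250/6561;
    ∫_0^5/3 -12500*x^3/243 dx = -1953125/19683;  ∫_0^5/3 15625*x^2/729 dx = 1953125/59049.
  Sum: 1953125/137781 − 3906250/59049 + 781250/6561 − 1953125/19683 + 1953125/59049 = 390625/413343.
  ∫_0^5/3 (u')² dx = ∫_0^5/3 (25*x^4 - 1000*x^3/9 + 13750*x^2/81 - 25000*x/243 + 15625/729) dx. Term by term:
    ∫_0^5/3 25*x^4 dx = 15625/243;  ∫_0^5/3 -1000*x^3/9 dx = -156250/729;  ∫_0^5/3 13750*x^2/81 dx = 1718750/6561;
    ∫_0^5/3 -25000*x/243 dx = -312500/2187;  ∫_0^5/3 15625/729 dx = 78125/2187.
  Sum: 15625/243 − 156250/729 + 1718750/6561 − 312500/2187 + 78125/2187 = 31250/6561.
∫_0^5/3 u² dx = 390625/413343, so ||u||_L² = 625*sqrt(7)/1701.
∫_0^5/3 (u')² dx = 31250/6561, so ||u'||_L² = 125*sqrt(2)/81.
Ratio ||u||_L² / ||u'||_L² = 5*sqrt(14)/42.
Sharp Poincaré constant on H^1_0(0, 5/3) is C_P = L/π = 5/(3*π), achieved by sin(3*π/5·x).
A polynomial bump cannot attain the sharp Poincaré constant (only the first sine eigenfunction does), so the ratio is strictly less than C_P, consistent with ||u||_L² ≤ C_P ||u'||_L².


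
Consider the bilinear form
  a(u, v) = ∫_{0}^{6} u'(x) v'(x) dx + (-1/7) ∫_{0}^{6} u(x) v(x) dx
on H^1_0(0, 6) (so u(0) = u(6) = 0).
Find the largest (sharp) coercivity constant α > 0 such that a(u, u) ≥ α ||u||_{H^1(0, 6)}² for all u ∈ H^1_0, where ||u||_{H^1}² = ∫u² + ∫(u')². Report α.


α = (-36/7 + π^2)/(π^2 + 36)

Coercivity of a(·,·) on H^1_0(0, 6) means a(u, u) ≥ α ||u||_{H^1}² for every u ∈ H^1_0.
The interval has length L = 6, and Poincaré/coercivity depend only on L. Here a(u, u) = ∫(u')² + (-1/7)·∫u².
Here c = -1/7 < 0 with |c| < (π/L)² = π^2/36, so coercivity still holds. The condition a(u,u) ≥ α||u||_{H^1}² reads (1−α)∫(u')² ≥ (α−c)∫u². Any admissible α is ≤ 1 (rapidly oscillating u have ∫u²/∫(u')² → 0), and α = 1 would force 0 ≥ (1−c)∫u², impossible since c < 1; so 1−α > 0. By the sharp Poincaré inequality on H^1_0 of an interval of length L, ∫(u')² ≥ (π/L)²∫u² with equality for the first sine mode sin(π(x−x₀)/L) (x₀ the left endpoint), so the inequality holds for all u iff (1−α)(π/L)² ≥ α − c, i.e. α ≤ ((π/L)² + c)/((π/L)² + 1) = (1 + c(L/π)²)/(1 + (L/π)²). (Direct route, valid since c ≤ 0: Poincaré gives c∫u² ≥ c(L/π)²∫(u')², so a(u,u) ≥ (1 + c(L/π)²)∫(u')², while ||u||_{H^1}² ≤ (1 + (L/π)²)∫(u')²; dividing yields the same α.) With (π/L)² = π^2/36 and c = -1/7, the largest admissible constant is α = ((π/L)² + c)/((π/L)² + 1).
Simplifying, α = (-36/7 + π^2)/(π^2 + 36).


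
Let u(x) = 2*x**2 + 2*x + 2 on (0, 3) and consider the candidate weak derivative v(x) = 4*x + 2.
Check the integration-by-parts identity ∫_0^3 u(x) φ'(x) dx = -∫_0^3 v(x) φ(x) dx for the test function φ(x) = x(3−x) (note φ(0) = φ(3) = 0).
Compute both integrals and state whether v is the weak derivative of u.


LHS = -36, RHS = -36. Yes, v = u' weakly.

u(x) = 2*x**2 + 2*x + 2, classical derivative u'(x) = 4*x + 2.
φ(x) = x(3−x), so φ'(x) = 3 - 2*x.
Note φ(0) = φ(3) = 0, so the boundary term u·φ vanishes.
LHS = ∫_0^3 u(x) φ'(x) dx = ∫_0^3 (-4*x^3 + 2*x^2 + 2*x + 6) dx. Term by term:
  ∫_0^3 -4*x^3 dx = -81;  ∫_0^3 2*x^2 dx = 18;  ∫_0^3 2*x dx = 9;
  ∫_0^3 6 dx = 18.
Sum: -81 + 18 + 9 + 18 = -36.
So LHS = -36.
∫_0^3 v(x) φ(x) dx = ∫_0^3 (-4*x^3 + 10*x^2 + 6*x) dx. Term by term:
  ∫_0^3 -4*x^3 dx = -81;  ∫_0^3 10*x^2 dx = 90;  ∫_0^3 6*x dx = 27.
Sum: -81 + 90 + 27 = 36.
So RHS = -∫_0^3 v(x) φ(x) dx = -36.
LHS = RHS, so the identity holds for this test φ.
Moreover u is smooth here and v(x) = u'(x) = 4*x + 2 pointwise, so the identity holds for every test function. Hence v is the weak derivative of u.


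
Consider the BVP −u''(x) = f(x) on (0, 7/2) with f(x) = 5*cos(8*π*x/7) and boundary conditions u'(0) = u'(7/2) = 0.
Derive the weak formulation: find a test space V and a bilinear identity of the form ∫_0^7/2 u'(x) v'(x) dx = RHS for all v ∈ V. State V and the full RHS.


V = H^1(0, 7/2) (no boundary constraint on v; u is determined up to an additive constant); weak form: ∫_0^7/2 u'v' dx = ∫_0^7/2 (5*cos(8*π*x/7)) v dx for all v ∈ V.

Multiply both sides by a test function v and integrate from 0 to 7/2:
  ∫_0^7/2 −u''(x) v(x) dx = ∫_0^7/2 f(x) v(x) dx.
Integrate the LHS by parts once:
  ∫_0^7/2 −u'' v dx = −[u'(x) v(x)]_0^7/2 + ∫_0^7/2 u'(x) v'(x) dx.
Thus ∫_0^7/2 u'(x) v'(x) dx = ∫_0^7/2 f(x) v(x) dx + [u'(x) v(x)]_0^7/2.
Choose V so that boundary terms are either known or forced to vanish.
u has homogeneous Neumann: u'(0) = u'(7/2) = 0. So [u' v]_0^7/2 = 0·v(7/2) − 0·v(0) = 0 for any v; take V = H^1(0, 7/2).
Weak formulation: find u (satisfying any essential BC) such that ∫_0^7/2 u'(x) v'(x) dx = ∫_0^7/2 f v dx for all v ∈ V (homogeneous Neumann, so boundary terms vanish).
Substituting f(x) = 5*cos(8*π*x/7), the right-hand side is ∫_0^7/2 (5*cos(8*π*x/7)) v dx.
Compatibility check (pure Neumann): taking v ≡ 1 ∈ V gives 0 = ∫_0^7/2 f dx + (0) − (0), i.e. ∫_0^7/2 f dx must equal u'(0) − u'(7/2) = 0. Indeed ∫_0^7/2 (5*cos(8*π*x/7)) dx = 0, so the data are compatible. The solution is then unique only up to an additive constant (fix it e.g. by requiring ∫_0^7/2 u dx = 0).


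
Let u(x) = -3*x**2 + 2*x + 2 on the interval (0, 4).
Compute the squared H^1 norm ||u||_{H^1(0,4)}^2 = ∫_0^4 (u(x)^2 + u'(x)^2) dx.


||u||_{H^1}^2 = 23648/15

The H^1 norm (squared) on an interval (0, L) is
  ||u||_{H^1}^2 = ∫_0^L u(x)^2 dx + ∫_0^L u'(x)^2 dx.
Compute u'(x) = 2 - 6*x.
Then u(x)^2 = 9*x**4 - 12*x**3 - 8*x**2 + 8*x + 4 and u'(x)^2 = 36*x**2 - 24*x + 4.
Integrate each monomial from 0 to 4 using ∫_0^4 c·x^n dx = c·4^(n+1)/(n+1):
  ∫_0^4 u(x)^2 dx = ∫_0^4 (9*x^4 - 12*x^3 - 8*x^2 + 8*x + 4) dx. Term by term:
    ∫_0^4 9*x^4 dx = 9216/5;  ∫_0^4 -12*x^3 dx = -768;  ∫_0^4 -8*x^2 dx = -512/3;
    ∫_0^4 8*x dx = 64;  ∫_0^4 4 dx = 16.
  Sum: 9216/5 − 768 − 512/3 + 64 + 16 = 14768/15.
  ∫_0^4 u'(x)^2 dx = ∫_0^4 (36*x^2 - 24*x + 4) dx. Term by term:
    ∫_0^4 36*x^2 dx = 768;  ∫_0^4 -24*x dx = -192;  ∫_0^4 4 dx = 16.
  Sum: 768 − 192 + 16 = 592.
Adding: ||u||_{H^1}^2 = 14768/15 + 592 = 23648/15.


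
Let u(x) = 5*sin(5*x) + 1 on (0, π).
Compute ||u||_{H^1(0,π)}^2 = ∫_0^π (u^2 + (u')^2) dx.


||u||_{H^1(0,π)}^2 = 4 + 326*π

u'(x) = 25*cos(5*x).
Expand u² and (u')² and integrate term by term on (0, π), using: for integers n ≥ 1, ∫_0^π sin²(nx) dx = ∫_0^π cos²(nx) dx = π/2; for n ≠ n', ∫_0^π sin(nx)sin(n'x) dx = ∫_0^π cos(nx)cos(n'x) dx = 0; and by product-to-sum, ∫_0^π sin(nx)cos(n'x) dx = ½∫_0^π [sin((n+n')x) + sin((n−n')x)] dx, which is 0 when n+n' is even and 2n/(n²−n'²) when n+n' is odd (it need not vanish on (0, π)). For the constant mode: ∫_0^π 1 dx = π, ∫_0^π cos(nx) dx = 0, ∫_0^π sin(nx) dx = (1−(−1)^n)/n.
  u² squared terms: (1)²·∫1 dx = 1·π = π;  (5)²·∫sin(5x)² dx = 25·π/2 = 25*π/2.
  u² cross terms: 2·(1)·(5)·∫1·sin(5x) dx = 10·(2/5) = 4.
  So ∫_0^π u² dx = π + 25*π/2 + 4 = 4 + 27*π/2.
  (u')² squared terms: (25)²·∫cos(5x)² dx = 625·π/2 = 625*π/2.
  So ∫_0^π (u')² dx = 625*π/2.
||u||_{H^1}^2 = (4 + 27*π/2) + (625*π/2) = 4 + 326*π.


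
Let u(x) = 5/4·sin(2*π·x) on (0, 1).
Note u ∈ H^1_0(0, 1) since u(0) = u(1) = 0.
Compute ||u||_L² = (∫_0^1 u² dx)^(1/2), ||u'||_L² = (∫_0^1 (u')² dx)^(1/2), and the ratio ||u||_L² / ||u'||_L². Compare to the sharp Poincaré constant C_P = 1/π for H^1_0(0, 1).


||u||_L² / ||u'||_L² = 1/(2*π) < C_P = 1/π.

u(x) = 5/4·sin(2*π·x), so u'(x) = 5*π*cos(2*π*x)/2.
Writing u(x) = A·sin(kπx/L) with A = 5/4 and k = 2, use ∫_0^L sin²(kπx/L) dx = L/2 and ∫_0^L cos²(kπx/L) dx = L/2.
u² = 25/16·sin²(2*π·x) and (u')² = 25*π^2/4·cos²(2*π·x), and each of sin², cos² integrates to L/2 = 1/2 over (0, 1).
∫_0^1 u² dx = 25/32, so ||u||_L² = 5*sqrt(2)/8.
∫_0^1 (u')² dx = 25*π^2/8, so ||u'||_L² = 5*sqrt(2)*π/4.
Ratio ||u||_L² / ||u'||_L² = 1/(2*π).
Sharp Poincaré constant on H^1_0(0, 1) is C_P = L/π = 1/π, achieved by sin(π·x).
This is the k = 2 harmonic; the ratio L/(kπ) is strictly less than C_P = L/π, consistent with the sharp inequality ||u||_L² ≤ C_P ||u'||_L².
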